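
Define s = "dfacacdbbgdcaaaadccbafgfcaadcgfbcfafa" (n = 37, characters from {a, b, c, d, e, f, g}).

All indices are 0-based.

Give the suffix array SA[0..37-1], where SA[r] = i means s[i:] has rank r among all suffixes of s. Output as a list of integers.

[36, 12, 13, 14, 25, 2, 4, 15, 26, 34, 20, 19, 7, 31, 8, 11, 24, 3, 18, 17, 5, 32, 28, 6, 10, 16, 27, 0, 35, 1, 33, 30, 23, 21, 9, 29, 22]

sorted suffixes:
  #0 SA[0]=36  'a'
  #1 SA[1]=12  'aaaadccbafgfcaadcgfbcfafa'
  #2 SA[2]=13  'aaadccbafgfcaadcgfbcfafa'
  #3 SA[3]=14  'aadccbafgfcaadcgfbcfafa'
  #4 SA[4]=25  'aadcgfbcfafa'
  #5 SA[5]=2  'acacdbbgdcaaaadccbafgfcaadcgfbcfafa'
  #6 SA[6]=4  'acdbbgdcaaaadccbafgfcaadcgfbcfafa'
  #7 SA[7]=15  'adccbafgfcaadcgfbcfafa'
  #8 SA[8]=26  'adcgfbcfafa'
  #9 SA[9]=34  'afa'
  #10 SA[10]=20  'afgfcaadcgfbcfafa'
  #11 SA[11]=19  'bafgfcaadcgfbcfafa'
  #12 SA[12]=7  'bbgdcaaaadccbafgfcaadcgfbcfafa'
  #13 SA[13]=31  'bcfafa'
  #14 SA[14]=8  'bgdcaaaadccbafgfcaadcgfbcfafa'
  #15 SA[15]=11  'caaaadccbafgfcaadcgfbcfafa'
  #16 SA[16]=24  'caadcgfbcfafa'
  #17 SA[17]=3  'cacdbbgdcaaaadccbafgfcaadcgfbcfafa'
  #18 SA[18]=18  'cbafgfcaadcgfbcfafa'
  #19 SA[19]=17  'ccbafgfcaadcgfbcfafa'
  #20 SA[20]=5  'cdbbgdcaaaadccbafgfcaadcgfbcfafa'
  #21 SA[21]=32  'cfafa'
  #22 SA[22]=28  'cgfbcfafa'
  #23 SA[23]=6  'dbbgdcaaaadccbafgfcaadcgfbcfafa'
  #24 SA[24]=10  'dcaaaadccbafgfcaadcgfbcfafa'
  #25 SA[25]=16  'dccbafgfcaadcgfbcfafa'
  #26 SA[26]=27  'dcgfbcfafa'
  #27 SA[27]=0  'dfacacdbbgdcaaaadccbafgfcaadcgfbcfafa'
  #28 SA[28]=35  'fa'
  #29 SA[29]=1  'facacdbbgdcaaaadccbafgfcaadcgfbcfafa'
  #30 SA[30]=33  'fafa'
  #31 SA[31]=30  'fbcfafa'
  #32 SA[32]=23  'fcaadcgfbcfafa'
  #33 SA[33]=21  'fgfcaadcgfbcfafa'
  #34 SA[34]=9  'gdcaaaadccbafgfcaadcgfbcfafa'
  #35 SA[35]=29  'gfbcfafa'
  #36 SA[36]=22  'gfcaadcgfbcfafa'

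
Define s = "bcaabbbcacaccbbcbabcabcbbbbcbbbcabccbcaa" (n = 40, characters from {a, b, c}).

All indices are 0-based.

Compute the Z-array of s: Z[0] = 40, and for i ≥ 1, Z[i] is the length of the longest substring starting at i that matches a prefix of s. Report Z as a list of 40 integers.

Z[0]=40
i=1: fresh scan; Z[1]=0
i=2: fresh scan; Z[2]=0
i=3: fresh scan; Z[3]=0
i=4: fresh scan; Z[4]=1 scan→box=[4,5)
i=5: fresh scan; Z[5]=1 scan→box=[5,6)
i=6: fresh scan; Z[6]=3 scan→box=[6,9)
i=7: min(r-i=2, Z[1]=0)=0; Z[7]=0
i=8: min(r-i=1, Z[2]=0)=0; Z[8]=0
i=9: fresh scan; Z[9]=0
i=10: fresh scan; Z[10]=0
i=11: fresh scan; Z[11]=0
i=12: fresh scan; Z[12]=0
i=13: fresh scan; Z[13]=1 scan→box=[13,14)
i=14: fresh scan; Z[14]=2 scan→box=[14,16)
i=15: min(r-i=1, Z[1]=0)=0; Z[15]=0
i=16: fresh scan; Z[16]=1 scan→box=[16,17)
i=17: fresh scan; Z[17]=0
i=18: fresh scan; Z[18]=3 scan→box=[18,21)
i=19: min(r-i=2, Z[1]=0)=0; Z[19]=0
i=20: min(r-i=1, Z[2]=0)=0; Z[20]=0
i=21: fresh scan; Z[21]=2 scan→box=[21,23)
i=22: min(r-i=1, Z[1]=0)=0; Z[22]=0
i=23: fresh scan; Z[23]=1 scan→box=[23,24)
i=24: fresh scan; Z[24]=1 scan→box=[24,25)
i=25: fresh scan; Z[25]=1 scan→box=[25,26)
i=26: fresh scan; Z[26]=2 scan→box=[26,28)
i=27: min(r-i=1, Z[1]=0)=0; Z[27]=0
i=28: fresh scan; Z[28]=1 scan→box=[28,29)
i=29: fresh scan; Z[29]=1 scan→box=[29,30)
i=30: fresh scan; Z[30]=3 scan→box=[30,33)
i=31: min(r-i=2, Z[1]=0)=0; Z[31]=0
i=32: min(r-i=1, Z[2]=0)=0; Z[32]=0
i=33: fresh scan; Z[33]=2 scan→box=[33,35)
i=34: min(r-i=1, Z[1]=0)=0; Z[34]=0
i=35: fresh scan; Z[35]=0
i=36: fresh scan; Z[36]=4 scan→box=[36,40)
i=37: min(r-i=3, Z[1]=0)=0; Z[37]=0
i=38: min(r-i=2, Z[2]=0)=0; Z[38]=0
i=39: min(r-i=1, Z[3]=0)=0; Z[39]=0

[40, 0, 0, 0, 1, 1, 3, 0, 0, 0, 0, 0, 0, 1, 2, 0, 1, 0, 3, 0, 0, 2, 0, 1, 1, 1, 2, 0, 1, 1, 3, 0, 0, 2, 0, 0, 4, 0, 0, 0]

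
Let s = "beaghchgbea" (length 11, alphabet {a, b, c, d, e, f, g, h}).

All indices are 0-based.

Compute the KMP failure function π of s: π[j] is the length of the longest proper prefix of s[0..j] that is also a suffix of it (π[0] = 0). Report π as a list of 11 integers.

[0, 0, 0, 0, 0, 0, 0, 0, 1, 2, 3]

π[0] = 0
j=1 s[j]='e': π[1]=0 (border '')
j=2 s[j]='a': π[2]=0 (border '')
j=3 s[j]='g': π[3]=0 (border '')
j=4 s[j]='h': π[4]=0 (border '')
j=5 s[j]='c': π[5]=0 (border '')
j=6 s[j]='h': π[6]=0 (border '')
j=7 s[j]='g': π[7]=0 (border '')
j=8 s[j]='b': π[8]=1 (border 'b')
j=9 s[j]='e': π[9]=2 (border 'be')
j=10 s[j]='a': π[10]=3 (border 'bea')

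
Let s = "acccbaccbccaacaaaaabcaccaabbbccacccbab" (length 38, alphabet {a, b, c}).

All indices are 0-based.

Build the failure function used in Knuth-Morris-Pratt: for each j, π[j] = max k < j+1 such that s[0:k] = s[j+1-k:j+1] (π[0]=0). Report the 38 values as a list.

π[0] = 0
j=1 s[j]='c': π[1]=0 (border '')
j=2 s[j]='c': π[2]=0 (border '')
j=3 s[j]='c': π[3]=0 (border '')
j=4 s[j]='b': π[4]=0 (border '')
j=5 s[j]='a': π[5]=1 (border 'a')
j=6 s[j]='c': π[6]=2 (border 'ac')
j=7 s[j]='c': π[7]=3 (border 'acc')
j=8 s[j]='b': k: 3→0; π[8]=0 (border '')
j=9 s[j]='c': π[9]=0 (border '')
j=10 s[j]='c': π[10]=0 (border '')
j=11 s[j]='a': π[11]=1 (border 'a')
j=12 s[j]='a': k: 1→0; π[12]=1 (border 'a')
j=13 s[j]='c': π[13]=2 (border 'ac')
j=14 s[j]='a': k: 2→0; π[14]=1 (border 'a')
j=15 s[j]='a': k: 1→0; π[15]=1 (border 'a')
j=16 s[j]='a': k: 1→0; π[16]=1 (border 'a')
j=17 s[j]='a': k: 1→0; π[17]=1 (border 'a')
j=18 s[j]='a': k: 1→0; π[18]=1 (border 'a')
j=19 s[j]='b': k: 1→0; π[19]=0 (border '')
j=20 s[j]='c': π[20]=0 (border '')
j=21 s[j]='a': π[21]=1 (border 'a')
j=22 s[j]='c': π[22]=2 (border 'ac')
j=23 s[j]='c': π[23]=3 (border 'acc')
j=24 s[j]='a': k: 3→0; π[24]=1 (border 'a')
j=25 s[j]='a': k: 1→0; π[25]=1 (border 'a')
j=26 s[j]='b': k: 1→0; π[26]=0 (border '')
j=27 s[j]='b': π[27]=0 (border '')
j=28 s[j]='b': π[28]=0 (border '')
j=29 s[j]='c': π[29]=0 (border '')
j=30 s[j]='c': π[30]=0 (border '')
j=31 s[j]='a': π[31]=1 (border 'a')
j=32 s[j]='c': π[32]=2 (border 'ac')
j=33 s[j]='c': π[33]=3 (border 'acc')
j=34 s[j]='c': π[34]=4 (border 'accc')
j=35 s[j]='b': π[35]=5 (border 'acccb')
j=36 s[j]='a': π[36]=6 (border 'acccba')
j=37 s[j]='b': k: 6→1→0; π[37]=0 (border '')

[0, 0, 0, 0, 0, 1, 2, 3, 0, 0, 0, 1, 1, 2, 1, 1, 1, 1, 1, 0, 0, 1, 2, 3, 1, 1, 0, 0, 0, 0, 0, 1, 2, 3, 4, 5, 6, 0]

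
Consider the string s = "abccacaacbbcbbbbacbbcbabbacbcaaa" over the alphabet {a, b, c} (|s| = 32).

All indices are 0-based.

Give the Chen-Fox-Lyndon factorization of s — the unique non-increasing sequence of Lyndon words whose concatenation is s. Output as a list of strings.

["abccac", "aacbbcbbbbacbbcbabbacbc", "a", "a", "a"]

emit factor 1: 'abccac' (i=0, period=6)
emit factor 2: 'aacbbcbbbbacbbcbabbacbc' (i=6, period=23)
emit factor 3: 'a' (i=29, period=1)
emit factor 4: 'a' (i=30, period=1)
emit factor 5: 'a' (i=31, period=1)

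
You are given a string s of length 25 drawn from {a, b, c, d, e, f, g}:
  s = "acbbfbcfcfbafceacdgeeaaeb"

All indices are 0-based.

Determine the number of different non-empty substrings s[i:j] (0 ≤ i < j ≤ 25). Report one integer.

302

rank | idx | suffix
   0 |  21 | aaeb
   1 |   0 | acbbfbcfcfbafceacdgeeaaeb
   2 |  15 | acdgeeaaeb
   3 |  22 | aeb
   4 |  11 | afceacdgeeaaeb
   5 |  24 | b
   6 |  10 | bafceacdgeeaaeb
   7 |   2 | bbfbcfcfbafceacdgeeaaeb
   8 |   5 | bcfcfbafceacdgeeaaeb
   9 |   3 | bfbcfcfbafceacdgeeaaeb
  10 |   1 | cbbfbcfcfbafceacdgeeaaeb
  11 |  16 | cdgeeaaeb
  12 |  13 | ceacdgeeaaeb
  13 |   8 | cfbafceacdgeeaaeb
  14 |   6 | cfcfbafceacdgeeaaeb
  15 |  17 | dgeeaaeb
  16 |  20 | eaaeb
  17 |  14 | eacdgeeaaeb
  18 |  23 | eb
  19 |  19 | eeaaeb
  20 |   9 | fbafceacdgeeaaeb
  21 |   4 | fbcfcfbafceacdgeeaaeb
  22 |  12 | fceacdgeeaaeb
  23 |   7 | fcfbafceacdgeeaaeb
  24 |  18 | geeaaeb

SA = [21, 0, 15, 22, 11, 24, 10, 2, 5, 3, 1, 16, 13, 8, 6, 17, 20, 14, 23, 19, 9, 4, 12, 7, 18]
[i] adj suffixes → lcp
  [1] 21/0 → 1 ('a')
  [2] 0/15 → 2 ('ac')
  [3] 15/22 → 1 ('a')
  [4] 22/11 → 1 ('a')
  [5] 11/24 → 0 ('')
  [6] 24/10 → 1 ('b')
  [7] 10/2 → 1 ('b')
  [8] 2/5 → 1 ('b')
  [9] 5/3 → 1 ('b')
  [10] 3/1 → 0 ('')
  [11] 1/16 → 1 ('c')
  [12] 16/13 → 1 ('c')
  [13] 13/8 → 1 ('c')
  [14] 8/6 → 2 ('cf')
  [15] 6/17 → 0 ('')
  [16] 17/20 → 0 ('')
  [17] 20/14 → 2 ('ea')
  [18] 14/23 → 1 ('e')
  [19] 23/19 → 1 ('e')
  [20] 19/9 → 0 ('')
  [21] 9/4 → 2 ('fb')
  [22] 4/12 → 1 ('f')
  [23] 12/7 → 2 ('fc')
  [24] 7/18 → 0 ('')

n(n+1)/2 = 25·26/2 = 325
Σ LCP = 0 + 1 + 2 + 1 + 1 + 0 + 1 + 1 + 1 + 1 + 0 + 1 + 1 + 1 + 2 + 0 + 0 + 2 + 1 + 1 + 0 + 2 + 1 + 2 + 0 = 23
distinct = 325 − 23 = 302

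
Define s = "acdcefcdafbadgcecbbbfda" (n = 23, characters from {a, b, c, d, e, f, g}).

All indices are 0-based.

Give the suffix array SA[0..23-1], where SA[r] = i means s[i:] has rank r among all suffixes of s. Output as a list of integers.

[22, 0, 11, 8, 10, 17, 18, 19, 16, 6, 1, 14, 3, 21, 7, 2, 12, 15, 4, 9, 5, 20, 13]

rank | idx | suffix
   0 |  22 | a
   1 |   0 | acdcefcdafbadgcecbbbfda
   2 |  11 | adgcecbbbfda
   3 |   8 | afbadgcecbbbfda
   4 |  10 | badgcecbbbfda
   5 |  17 | bbbfda
   6 |  18 | bbfda
   7 |  19 | bfda
   8 |  16 | cbbbfda
   9 |   6 | cdafbadgcecbbbfda
  10 |   1 | cdcefcdafbadgcecbbbfda
  11 |  14 | cecbbbfda
  12 |   3 | cefcdafbadgcecbbbfda
  13 |  21 | da
  14 |   7 | dafbadgcecbbbfda
  15 |   2 | dcefcdafbadgcecbbbfda
  16 |  12 | dgcecbbbfda
  17 |  15 | ecbbbfda
  18 |   4 | efcdafbadgcecbbbfda
  19 |   9 | fbadgcecbbbfda
  20 |   5 | fcdafbadgcecbbbfda
  21 |  20 | fda
  22 |  13 | gcecbbbfda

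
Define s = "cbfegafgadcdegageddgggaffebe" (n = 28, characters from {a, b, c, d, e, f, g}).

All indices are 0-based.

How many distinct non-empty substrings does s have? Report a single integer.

sorted suffixes:
  #0 SA[0]=8  'adcdegageddgggaffebe'
  #1 SA[1]=22  'affebe'
  #2 SA[2]=5  'afgadcdegageddgggaffebe'
  #3 SA[3]=14  'ageddgggaffebe'
  #4 SA[4]=26  'be'
  #5 SA[5]=1  'bfegafgadcdegageddgggaffebe'
  #6 SA[6]=0  'cbfegafgadcdegageddgggaffebe'
  #7 SA[7]=10  'cdegageddgggaffebe'
  #8 SA[8]=9  'dcdegageddgggaffebe'
  #9 SA[9]=17  'ddgggaffebe'
  #10 SA[10]=11  'degageddgggaffebe'
  #11 SA[11]=18  'dgggaffebe'
  #12 SA[12]=27  'e'
  #13 SA[13]=25  'ebe'
  #14 SA[14]=16  'eddgggaffebe'
  #15 SA[15]=3  'egafgadcdegageddgggaffebe'
  #16 SA[16]=12  'egageddgggaffebe'
  #17 SA[17]=24  'febe'
  #18 SA[18]=2  'fegafgadcdegageddgggaffebe'
  #19 SA[19]=23  'ffebe'
  #20 SA[20]=6  'fgadcdegageddgggaffebe'
  #21 SA[21]=7  'gadcdegageddgggaffebe'
  #22 SA[22]=21  'gaffebe'
  #23 SA[23]=4  'gafgadcdegageddgggaffebe'
  #24 SA[24]=13  'gageddgggaffebe'
  #25 SA[25]=15  'geddgggaffebe'
  #26 SA[26]=20  'ggaffebe'
  #27 SA[27]=19  'gggaffebe'

SA = [8, 22, 5, 14, 26, 1, 0, 10, 9, 17, 11, 18, 27, 25, 16, 3, 12, 24, 2, 23, 6, 7, 21, 4, 13, 15, 20, 19]
[i] adj suffixes → lcp
  [1] 8/22 → 1 ('a')
  [2] 22/5 → 2 ('af')
  [3] 5/14 → 1 ('a')
  [4] 14/26 → 0 ('')
  [5] 26/1 → 1 ('b')
  [6] 1/0 → 0 ('')
  [7] 0/10 → 1 ('c')
  [8] 10/9 → 0 ('')
  [9] 9/17 → 1 ('d')
  [10] 17/11 → 1 ('d')
  [11] 11/18 → 1 ('d')
  [12] 18/27 → 0 ('')
  [13] 27/25 → 1 ('e')
  [14] 25/16 → 1 ('e')
  [15] 16/3 → 1 ('e')
  [16] 3/12 → 3 ('ega')
  [17] 12/24 → 0 ('')
  [18] 24/2 → 2 ('fe')
  [19] 2/23 → 1 ('f')
  [20] 23/6 → 1 ('f')
  [21] 6/7 → 0 ('')
  [22] 7/21 → 2 ('ga')
  [23] 21/4 → 3 ('gaf')
  [24] 4/13 → 2 ('ga')
  [25] 13/15 → 1 ('g')
  [26] 15/20 → 1 ('g')
  [27] 20/19 → 2 ('gg')

n(n+1)/2 = 28·29/2 = 406
Σ LCP = 0 + 1 + 2 + 1 + 0 + 1 + 0 + 1 + 0 + 1 + 1 + 1 + 0 + 1 + 1 + 1 + 3 + 0 + 2 + 1 + 1 + 0 + 2 + 3 + 2 + 1 + 1 + 2 = 30
distinct = 406 − 30 = 376

376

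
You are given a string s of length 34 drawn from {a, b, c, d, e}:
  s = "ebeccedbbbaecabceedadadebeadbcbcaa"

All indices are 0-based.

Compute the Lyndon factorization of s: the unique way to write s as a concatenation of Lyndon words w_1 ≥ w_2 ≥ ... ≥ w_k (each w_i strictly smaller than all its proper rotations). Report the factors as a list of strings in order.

emit factor 1: 'e' (i=0, period=1)
emit factor 2: 'becced' (i=1, period=6)
emit factor 3: 'b' (i=7, period=1)
emit factor 4: 'b' (i=8, period=1)
emit factor 5: 'b' (i=9, period=1)
emit factor 6: 'aec' (i=10, period=3)
emit factor 7: 'abceedadadebeadbcbc' (i=13, period=19)
emit factor 8: 'a' (i=32, period=1)
emit factor 9: 'a' (i=33, period=1)

["e", "becced", "b", "b", "b", "aec", "abceedadadebeadbcbc", "a", "a"]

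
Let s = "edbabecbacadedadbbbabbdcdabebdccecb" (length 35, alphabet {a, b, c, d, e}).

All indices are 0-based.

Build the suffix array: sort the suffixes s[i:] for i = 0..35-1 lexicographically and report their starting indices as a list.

[19, 25, 3, 8, 14, 10, 34, 18, 2, 7, 17, 16, 20, 28, 21, 26, 4, 9, 33, 6, 30, 23, 31, 24, 13, 1, 15, 29, 22, 11, 27, 32, 5, 12, 0]

rank→(start, suffix):
  0 → (19, 'abbdcdabebdccecb')
  1 → (25, 'abebdccecb')
  2 → (3, 'abecbacadedadbbbabbdcdabebdccecb')
  3 → (8, 'acadedadbbbabbdcdabebdccecb')
  4 → (14, 'adbbbabbdcdabebdccecb')
  5 → (10, 'adedadbbbabbdcdabebdccecb')
  6 → (34, 'b')
  7 → (18, 'babbdcdabebdccecb')
  8 → (2, 'babecbacadedadbbbabbdcdabebdccecb')
  9 → (7, 'bacadedadbbbabbdcdabebdccecb')
  10 → (17, 'bbabbdcdabebdccecb')
  11 → (16, 'bbbabbdcdabebdccecb')
  12 → (20, 'bbdcdabebdccecb')
  13 → (28, 'bdccecb')
  14 → (21, 'bdcdabebdccecb')
  15 → (26, 'bebdccecb')
  16 → (4, 'becbacadedadbbbabbdcdabebdccecb')
  17 → (9, 'cadedadbbbabbdcdabebdccecb')
  18 → (33, 'cb')
  19 → (6, 'cbacadedadbbbabbdcdabebdccecb')
  20 → (30, 'ccecb')
  21 → (23, 'cdabebdccecb')
  22 → (31, 'cecb')
  23 → (24, 'dabebdccecb')
  24 → (13, 'dadbbbabbdcdabebdccecb')
  25 → (1, 'dbabecbacadedadbbbabbdcdabebdccecb')
  26 → (15, 'dbbbabbdcdabebdccecb')
  27 → (29, 'dccecb')
  28 → (22, 'dcdabebdccecb')
  29 → (11, 'dedadbbbabbdcdabebdccecb')
  30 → (27, 'ebdccecb')
  31 → (32, 'ecb')
  32 → (5, 'ecbacadedadbbbabbdcdabebdccecb')
  33 → (12, 'edadbbbabbdcdabebdccecb')
  34 → (0, 'edbabecbacadedadbbbabbdcdabebdccecb')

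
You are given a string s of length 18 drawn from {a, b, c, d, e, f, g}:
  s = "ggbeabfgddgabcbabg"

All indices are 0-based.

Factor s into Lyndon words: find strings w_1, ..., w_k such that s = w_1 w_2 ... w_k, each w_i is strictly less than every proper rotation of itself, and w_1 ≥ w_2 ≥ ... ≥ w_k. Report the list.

["g", "g", "be", "abfgddg", "abcbabg"]

emit factor 1: 'g' (i=0, period=1)
emit factor 2: 'g' (i=1, period=1)
emit factor 3: 'be' (i=2, period=2)
emit factor 4: 'abfgddg' (i=4, period=7)
emit factor 5: 'abcbabg' (i=11, period=7)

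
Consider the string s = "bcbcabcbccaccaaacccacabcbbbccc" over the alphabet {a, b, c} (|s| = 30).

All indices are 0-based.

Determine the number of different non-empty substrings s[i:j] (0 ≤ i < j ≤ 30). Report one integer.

rank→(start, suffix):
  0 → (13, 'aaacccacabcbbbccc')
  1 → (14, 'aacccacabcbbbccc')
  2 → (21, 'abcbbbccc')
  3 → (4, 'abcbccaccaaacccacabcbbbccc')
  4 → (19, 'acabcbbbccc')
  5 → (10, 'accaaacccacabcbbbccc')
  6 → (15, 'acccacabcbbbccc')
  7 → (24, 'bbbccc')
  8 → (25, 'bbccc')
  9 → (2, 'bcabcbccaccaaacccacabcbbbccc')
  10 → (22, 'bcbbbccc')
  11 → (0, 'bcbcabcbccaccaaacccacabcbbbccc')
  12 → (5, 'bcbccaccaaacccacabcbbbccc')
  13 → (7, 'bccaccaaacccacabcbbbccc')
  14 → (26, 'bccc')
  15 → (29, 'c')
  16 → (12, 'caaacccacabcbbbccc')
  17 → (20, 'cabcbbbccc')
  18 → (3, 'cabcbccaccaaacccacabcbbbccc')
  19 → (18, 'cacabcbbbccc')
  20 → (9, 'caccaaacccacabcbbbccc')
  21 → (23, 'cbbbccc')
  22 → (1, 'cbcabcbccaccaaacccacabcbbbccc')
  23 → (6, 'cbccaccaaacccacabcbbbccc')
  24 → (28, 'cc')
  25 → (11, 'ccaaacccacabcbbbccc')
  26 → (17, 'ccacabcbbbccc')
  27 → (8, 'ccaccaaacccacabcbbbccc')
  28 → (27, 'ccc')
  29 → (16, 'cccacabcbbbccc')

SA = [13, 14, 21, 4, 19, 10, 15, 24, 25, 2, 22, 0, 5, 7, 26, 29, 12, 20, 3, 18, 9, 23, 1, 6, 28, 11, 17, 8, 27, 16]
[i] adj suffixes → lcp
  [1] 13/14 → 2 ('aa')
  [2] 14/21 → 1 ('a')
  [3] 21/4 → 4 ('abcb')
  [4] 4/19 → 1 ('a')
  [5] 19/10 → 2 ('ac')
  [6] 10/15 → 3 ('acc')
  [7] 15/24 → 0 ('')
  [8] 24/25 → 2 ('bb')
  [9] 25/2 → 1 ('b')
  [10] 2/22 → 2 ('bc')
  [11] 22/0 → 3 ('bcb')
  [12] 0/5 → 4 ('bcbc')
  [13] 5/7 → 2 ('bc')
  [14] 7/26 → 3 ('bcc')
  [15] 26/29 → 0 ('')
  [16] 29/12 → 1 ('c')
  [17] 12/20 → 2 ('ca')
  [18] 20/3 → 5 ('cabcb')
  [19] 3/18 → 2 ('ca')
  [20] 18/9 → 3 ('cac')
  [21] 9/23 → 1 ('c')
  [22] 23/1 → 2 ('cb')
  [23] 1/6 → 3 ('cbc')
  [24] 6/28 → 1 ('c')
  [25] 28/11 → 2 ('cc')
  [26] 11/17 → 3 ('cca')
  [27] 17/8 → 4 ('ccac')
  [28] 8/27 → 2 ('cc')
  [29] 27/16 → 3 ('ccc')

n(n+1)/2 = 30·31/2 = 465
Σ LCP = 0 + 2 + 1 + 4 + 1 + 2 + 3 + 0 + 2 + 1 + 2 + 3 + 4 + 2 + 3 + 0 + 1 + 2 + 5 + 2 + 3 + 1 + 2 + 3 + 1 + 2 + 3 + 4 + 2 + 3 = 64
distinct = 465 − 64 = 401

401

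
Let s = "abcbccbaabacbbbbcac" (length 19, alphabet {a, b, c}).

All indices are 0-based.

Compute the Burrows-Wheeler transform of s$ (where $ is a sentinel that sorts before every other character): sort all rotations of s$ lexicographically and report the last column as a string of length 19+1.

cba$cbcacbbbacabcabb

rank  rotation              last
    0  $abcbccbaabacbbbbcac  c
    1  aabacbbbbcac$abcbccb  b
    2  abacbbbbcac$abcbccba  a
    3  abcbccbaabacbbbbcac$  $
    4  ac$abcbccbaabacbbbbc  c
    5  acbbbbcac$abcbccbaab  b
    6  baabacbbbbcac$abcbcc  c
    7  bacbbbbcac$abcbccbaa  a
    8  bbbbcac$abcbccbaabac  c
    9  bbbcac$abcbccbaabacb  b
   10  bbcac$abcbccbaabacbb  b
   11  bcac$abcbccbaabacbbb  b
   12  bcbccbaabacbbbbcac$a  a
   13  bccbaabacbbbbcac$abc  c
   14  c$abcbccbaabacbbbbca  a
   15  cac$abcbccbaabacbbbb  b
   16  cbaabacbbbbcac$abcbc  c
   17  cbbbbcac$abcbccbaaba  a
   18  cbccbaabacbbbbcac$ab  b
   19  ccbaabacbbbbcac$abcb  b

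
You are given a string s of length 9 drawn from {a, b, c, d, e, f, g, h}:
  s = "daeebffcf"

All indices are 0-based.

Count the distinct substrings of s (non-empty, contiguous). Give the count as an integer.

42

rank | idx | suffix
   0 |   1 | aeebffcf
   1 |   4 | bffcf
   2 |   7 | cf
   3 |   0 | daeebffcf
   4 |   3 | ebffcf
   5 |   2 | eebffcf
   6 |   8 | f
   7 |   6 | fcf
   8 |   5 | ffcf

SA = [1, 4, 7, 0, 3, 2, 8, 6, 5]
rank  pair      lcp
   1  s[1:],s[4:]  0  ''
   2  s[4:],s[7:]  0  ''
   3  s[7:],s[0:]  0  ''
   4  s[0:],s[3:]  0  ''
   5  s[3:],s[2:]  1  'e'
   6  s[2:],s[8:]  0  ''
   7  s[8:],s[6:]  1  'f'
   8  s[6:],s[5:]  1  'f'

n(n+1)/2 = 9·10/2 = 45
Σ LCP = 0 + 0 + 0 + 0 + 0 + 1 + 0 + 1 + 1 = 3
distinct = 45 − 3 = 42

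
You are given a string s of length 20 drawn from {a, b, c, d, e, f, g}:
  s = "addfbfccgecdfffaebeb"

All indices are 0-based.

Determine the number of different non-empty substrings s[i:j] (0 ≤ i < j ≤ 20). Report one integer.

194

rank→(start, suffix):
  0 → (0, 'addfbfccgecdfffaebeb')
  1 → (15, 'aebeb')
  2 → (19, 'b')
  3 → (17, 'beb')
  4 → (4, 'bfccgecdfffaebeb')
  5 → (6, 'ccgecdfffaebeb')
  6 → (10, 'cdfffaebeb')
  7 → (7, 'cgecdfffaebeb')
  8 → (1, 'ddfbfccgecdfffaebeb')
  9 → (2, 'dfbfccgecdfffaebeb')
  10 → (11, 'dfffaebeb')
  11 → (18, 'eb')
  12 → (16, 'ebeb')
  13 → (9, 'ecdfffaebeb')
  14 → (14, 'faebeb')
  15 → (3, 'fbfccgecdfffaebeb')
  16 → (5, 'fccgecdfffaebeb')
  17 → (13, 'ffaebeb')
  18 → (12, 'fffaebeb')
  19 → (8, 'gecdfffaebeb')

SA = [0, 15, 19, 17, 4, 6, 10, 7, 1, 2, 11, 18, 16, 9, 14, 3, 5, 13, 12, 8]
[i] adj suffixes → lcp
  [1] 0/15 → 1 ('a')
  [2] 15/19 → 0 ('')
  [3] 19/17 → 1 ('b')
  [4] 17/4 → 1 ('b')
  [5] 4/6 → 0 ('')
  [6] 6/10 → 1 ('c')
  [7] 10/7 → 1 ('c')
  [8] 7/1 → 0 ('')
  [9] 1/2 → 1 ('d')
  [10] 2/11 → 2 ('df')
  [11] 11/18 → 0 ('')
  [12] 18/16 → 2 ('eb')
  [13] 16/9 → 1 ('e')
  [14] 9/14 → 0 ('')
  [15] 14/3 → 1 ('f')
  [16] 3/5 → 1 ('f')
  [17] 5/13 → 1 ('f')
  [18] 13/12 → 2 ('ff')
  [19] 12/8 → 0 ('')

n(n+1)/2 = 20·21/2 = 210
Σ LCP = 0 + 1 + 0 + 1 + 1 + 0 + 1 + 1 + 0 + 1 + 2 + 0 + 2 + 1 + 0 + 1 + 1 + 1 + 2 + 0 = 16
distinct = 210 − 16 = 194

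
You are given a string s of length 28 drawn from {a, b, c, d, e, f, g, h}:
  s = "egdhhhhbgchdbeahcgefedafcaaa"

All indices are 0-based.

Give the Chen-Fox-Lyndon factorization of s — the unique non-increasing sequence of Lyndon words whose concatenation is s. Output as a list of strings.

emit factor 1: 'eg' (i=0, period=2)
emit factor 2: 'dhhhh' (i=2, period=5)
emit factor 3: 'bgchd' (i=7, period=5)
emit factor 4: 'be' (i=12, period=2)
emit factor 5: 'ahcgefed' (i=14, period=8)
emit factor 6: 'afc' (i=22, period=3)
emit factor 7: 'a' (i=25, period=1)
emit factor 8: 'a' (i=26, period=1)
emit factor 9: 'a' (i=27, period=1)

["eg", "dhhhh", "bgchd", "be", "ahcgefed", "afc", "a", "a", "a"]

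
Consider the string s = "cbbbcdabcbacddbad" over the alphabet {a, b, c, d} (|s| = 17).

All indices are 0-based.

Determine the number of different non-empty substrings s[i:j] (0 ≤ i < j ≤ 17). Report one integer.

rank→(start, suffix):
  0 → (6, 'abcbacddbad')
  1 → (10, 'acddbad')
  2 → (15, 'ad')
  3 → (9, 'bacddbad')
  4 → (14, 'bad')
  5 → (1, 'bbbcdabcbacddbad')
  6 → (2, 'bbcdabcbacddbad')
  7 → (7, 'bcbacddbad')
  8 → (3, 'bcdabcbacddbad')
  9 → (8, 'cbacddbad')
  10 → (0, 'cbbbcdabcbacddbad')
  11 → (4, 'cdabcbacddbad')
  12 → (11, 'cddbad')
  13 → (16, 'd')
  14 → (5, 'dabcbacddbad')
  15 → (13, 'dbad')
  16 → (12, 'ddbad')

SA = [6, 10, 15, 9, 14, 1, 2, 7, 3, 8, 0, 4, 11, 16, 5, 13, 12]
i: (SA[i-1],SA[i]) lcp shared
  1: (6,10) 1 'a'
  2: (10,15) 1 'a'
  3: (15,9) 0 ''
  4: (9,14) 2 'ba'
  5: (14,1) 1 'b'
  6: (1,2) 2 'bb'
  7: (2,7) 1 'b'
  8: (7,3) 2 'bc'
  9: (3,8) 0 ''
  10: (8,0) 2 'cb'
  11: (0,4) 1 'c'
  12: (4,11) 2 'cd'
  13: (11,16) 0 ''
  14: (16,5) 1 'd'
  15: (5,13) 1 'd'
  16: (13,12) 1 'd'

n(n+1)/2 = 17·18/2 = 153
Σ LCP = 0 + 1 + 1 + 0 + 2 + 1 + 2 + 1 + 2 + 0 + 2 + 1 + 2 + 0 + 1 + 1 + 1 = 18
distinct = 153 − 18 = 135

135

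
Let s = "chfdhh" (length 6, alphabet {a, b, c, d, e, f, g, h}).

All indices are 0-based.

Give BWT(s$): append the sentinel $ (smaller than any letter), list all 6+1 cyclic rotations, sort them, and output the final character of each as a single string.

rank  rotation last
    0  $chfdhh  h
    1  chfdhh$  $
    2  dhh$chf  f
    3  fdhh$ch  h
    4  h$chfdh  h
    5  hfdhh$c  c
    6  hh$chfd  d

h$fhhcd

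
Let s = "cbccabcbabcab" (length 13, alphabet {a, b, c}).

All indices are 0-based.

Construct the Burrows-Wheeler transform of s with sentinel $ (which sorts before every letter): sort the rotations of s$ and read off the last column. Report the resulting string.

rank  rotation        last
    0  $cbccabcbabcab  b
    1  ab$cbccabcbabc  c
    2  abcab$cbccabcb  b
    3  abcbabcab$cbcc  c
    4  b$cbccabcbabca  a
    5  babcab$cbccabc  c
    6  bcab$cbccabcba  a
    7  bcbabcab$cbcca  a
    8  bccabcbabcab$c  c
    9  cab$cbccabcbab  b
   10  cabcbabcab$cbc  c
   11  cbabcab$cbccab  b
   12  cbccabcbabcab$  $
   13  ccabcbabcab$cb  b

bcbcacaacbcb$b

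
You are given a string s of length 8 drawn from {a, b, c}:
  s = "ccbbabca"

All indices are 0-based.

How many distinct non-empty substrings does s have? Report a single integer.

31

rank | idx | suffix
   0 |   7 | a
   1 |   4 | abca
   2 |   3 | babca
   3 |   2 | bbabca
   4 |   5 | bca
   5 |   6 | ca
   6 |   1 | cbbabca
   7 |   0 | ccbbabca

SA = [7, 4, 3, 2, 5, 6, 1, 0]
[i] adj suffixes → lcp
  [1] 7/4 → 1 ('a')
  [2] 4/3 → 0 ('')
  [3] 3/2 → 1 ('b')
  [4] 2/5 → 1 ('b')
  [5] 5/6 → 0 ('')
  [6] 6/1 → 1 ('c')
  [7] 1/0 → 1 ('c')

n(n+1)/2 = 8·9/2 = 36
Σ LCP = 0 + 1 + 0 + 1 + 1 + 0 + 1 + 1 = 5
distinct = 36 − 5 = 31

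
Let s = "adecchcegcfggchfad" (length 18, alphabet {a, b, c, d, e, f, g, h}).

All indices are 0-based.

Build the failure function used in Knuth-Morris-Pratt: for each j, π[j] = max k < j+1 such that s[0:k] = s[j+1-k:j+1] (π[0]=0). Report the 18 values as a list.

[0, 0, 0, 0, 0, 0, 0, 0, 0, 0, 0, 0, 0, 0, 0, 0, 1, 2]

π[0] = 0
j=1 s[j]='d': π[1]=0 (border '')
j=2 s[j]='e': π[2]=0 (border '')
j=3 s[j]='c': π[3]=0 (border '')
j=4 s[j]='c': π[4]=0 (border '')
j=5 s[j]='h': π[5]=0 (border '')
j=6 s[j]='c': π[6]=0 (border '')
j=7 s[j]='e': π[7]=0 (border '')
j=8 s[j]='g': π[8]=0 (border '')
j=9 s[j]='c': π[9]=0 (border '')
j=10 s[j]='f': π[10]=0 (border '')
j=11 s[j]='g': π[11]=0 (border '')
j=12 s[j]='g': π[12]=0 (border '')
j=13 s[j]='c': π[13]=0 (border '')
j=14 s[j]='h': π[14]=0 (border '')
j=15 s[j]='f': π[15]=0 (border '')
j=16 s[j]='a': π[16]=1 (border 'a')
j=17 s[j]='d': π[17]=2 (border 'ad')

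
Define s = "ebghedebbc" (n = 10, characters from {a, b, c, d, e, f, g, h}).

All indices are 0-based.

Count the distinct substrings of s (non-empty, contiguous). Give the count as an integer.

rank→(start, suffix):
  0 → (7, 'bbc')
  1 → (8, 'bc')
  2 → (1, 'bghedebbc')
  3 → (9, 'c')
  4 → (5, 'debbc')
  5 → (6, 'ebbc')
  6 → (0, 'ebghedebbc')
  7 → (4, 'edebbc')
  8 → (2, 'ghedebbc')
  9 → (3, 'hedebbc')

SA = [7, 8, 1, 9, 5, 6, 0, 4, 2, 3]
i: (SA[i-1],SA[i]) lcp shared
  1: (7,8) 1 'b'
  2: (8,1) 1 'b'
  3: (1,9) 0 ''
  4: (9,5) 0 ''
  5: (5,6) 0 ''
  6: (6,0) 2 'eb'
  7: (0,4) 1 'e'
  8: (4,2) 0 ''
  9: (2,3) 0 ''

n(n+1)/2 = 10·11/2 = 55
Σ LCP = 0 + 1 + 1 + 0 + 0 + 0 + 2 + 1 + 0 + 0 = 5
distinct = 55 − 5 = 50

50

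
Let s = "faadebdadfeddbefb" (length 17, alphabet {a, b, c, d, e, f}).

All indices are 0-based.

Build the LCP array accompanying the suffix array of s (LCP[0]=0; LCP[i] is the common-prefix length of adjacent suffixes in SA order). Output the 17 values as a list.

rank | idx | suffix
   0 |   1 | aadebdadfeddbefb
   1 |   2 | adebdadfeddbefb
   2 |   7 | adfeddbefb
   3 |  16 | b
   4 |   5 | bdadfeddbefb
   5 |  13 | befb
   6 |   6 | dadfeddbefb
   7 |  12 | dbefb
   8 |  11 | ddbefb
   9 |   3 | debdadfeddbefb
  10 |   8 | dfeddbefb
  11 |   4 | ebdadfeddbefb
  12 |  10 | eddbefb
  13 |  14 | efb
  14 |   0 | faadebdadfeddbefb
  15 |  15 | fb
  16 |   9 | feddbefb

SA = [1, 2, 7, 16, 5, 13, 6, 12, 11, 3, 8, 4, 10, 14, 0, 15, 9]
[i] adj suffixes → lcp
  [1] 1/2 → 1 ('a')
  [2] 2/7 → 2 ('ad')
  [3] 7/16 → 0 ('')
  [4] 16/5 → 1 ('b')
  [5] 5/13 → 1 ('b')
  [6] 13/6 → 0 ('')
  [7] 6/12 → 1 ('d')
  [8] 12/11 → 1 ('d')
  [9] 11/3 → 1 ('d')
  [10] 3/8 → 1 ('d')
  [11] 8/4 → 0 ('')
  [12] 4/10 → 1 ('e')
  [13] 10/14 → 1 ('e')
  [14] 14/0 → 0 ('')
  [15] 0/15 → 1 ('f')
  [16] 15/9 → 1 ('f')

[0, 1, 2, 0, 1, 1, 0, 1, 1, 1, 1, 0, 1, 1, 0, 1, 1]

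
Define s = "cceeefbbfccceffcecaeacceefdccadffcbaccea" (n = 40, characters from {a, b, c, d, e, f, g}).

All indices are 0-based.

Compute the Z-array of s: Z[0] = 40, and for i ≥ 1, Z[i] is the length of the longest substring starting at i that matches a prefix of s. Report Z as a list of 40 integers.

Z[0]=40
i=1: outside box; Z[1]=1 grow→box=[1,2)
i=2: outside box; Z[2]=0
i=3: outside box; Z[3]=0
i=4: outside box; Z[4]=0
i=5: outside box; Z[5]=0
i=6: outside box; Z[6]=0
i=7: outside box; Z[7]=0
i=8: outside box; Z[8]=0
i=9: outside box; Z[9]=2 grow→box=[9,11)
i=10: min(r-i=1, Z[1]=1)=1; Z[10]=3 grow→box=[10,13)
i=11: min(r-i=2, Z[1]=1)=1; Z[11]=1
i=12: min(r-i=1, Z[2]=0)=0; Z[12]=0
i=13: outside box; Z[13]=0
i=14: outside box; Z[14]=0
i=15: outside box; Z[15]=1 grow→box=[15,16)
i=16: outside box; Z[16]=0
i=17: outside box; Z[17]=1 grow→box=[17,18)
i=18: outside box; Z[18]=0
i=19: outside box; Z[19]=0
i=20: outside box; Z[20]=0
i=21: outside box; Z[21]=4 grow→box=[21,25)
i=22: min(r-i=3, Z[1]=1)=1; Z[22]=1
i=23: min(r-i=2, Z[2]=0)=0; Z[23]=0
i=24: min(r-i=1, Z[3]=0)=0; Z[24]=0
i=25: outside box; Z[25]=0
i=26: outside box; Z[26]=0
i=27: outside box; Z[27]=2 grow→box=[27,29)
i=28: min(r-i=1, Z[1]=1)=1; Z[28]=1
i=29: outside box; Z[29]=0
i=30: outside box; Z[30]=0
i=31: outside box; Z[31]=0
i=32: outside box; Z[32]=0
i=33: outside box; Z[33]=1 grow→box=[33,34)
i=34: outside box; Z[34]=0
i=35: outside box; Z[35]=0
i=36: outside box; Z[36]=3 grow→box=[36,39)
i=37: min(r-i=2, Z[1]=1)=1; Z[37]=1
i=38: min(r-i=1, Z[2]=0)=0; Z[38]=0
i=39: outside box; Z[39]=0

[40, 1, 0, 0, 0, 0, 0, 0, 0, 2, 3, 1, 0, 0, 0, 1, 0, 1, 0, 0, 0, 4, 1, 0, 0, 0, 0, 2, 1, 0, 0, 0, 0, 1, 0, 0, 3, 1, 0, 0]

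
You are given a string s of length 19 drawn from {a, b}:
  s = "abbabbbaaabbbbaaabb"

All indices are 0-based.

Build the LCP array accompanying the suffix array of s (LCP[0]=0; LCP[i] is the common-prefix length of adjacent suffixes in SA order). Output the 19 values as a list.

sorted suffixes:
  #0 SA[0]=14  'aaabb'
  #1 SA[1]=7  'aaabbbbaaabb'
  #2 SA[2]=15  'aabb'
  #3 SA[3]=8  'aabbbbaaabb'
  #4 SA[4]=16  'abb'
  #5 SA[5]=0  'abbabbbaaabbbbaaabb'
  #6 SA[6]=3  'abbbaaabbbbaaabb'
  #7 SA[7]=9  'abbbbaaabb'
  #8 SA[8]=18  'b'
  #9 SA[9]=13  'baaabb'
  #10 SA[10]=6  'baaabbbbaaabb'
  #11 SA[11]=2  'babbbaaabbbbaaabb'
  #12 SA[12]=17  'bb'
  #13 SA[13]=12  'bbaaabb'
  #14 SA[14]=5  'bbaaabbbbaaabb'
  #15 SA[15]=1  'bbabbbaaabbbbaaabb'
  #16 SA[16]=11  'bbbaaabb'
  #17 SA[17]=4  'bbbaaabbbbaaabb'
  #18 SA[18]=10  'bbbbaaabb'

SA = [14, 7, 15, 8, 16, 0, 3, 9, 18, 13, 6, 2, 17, 12, 5, 1, 11, 4, 10]
i: (SA[i-1],SA[i]) lcp shared
  1: (14,7) 5 'aaabb'
  2: (7,15) 2 'aa'
  3: (15,8) 4 'aabb'
  4: (8,16) 1 'a'
  5: (16,0) 3 'abb'
  6: (0,3) 3 'abb'
  7: (3,9) 4 'abbb'
  8: (9,18) 0 ''
  9: (18,13) 1 'b'
  10: (13,6) 6 'baaabb'
  11: (6,2) 2 'ba'
  12: (2,17) 1 'b'
  13: (17,12) 2 'bb'
  14: (12,5) 7 'bbaaabb'
  15: (5,1) 3 'bba'
  16: (1,11) 2 'bb'
  17: (11,4) 8 'bbbaaabb'
  18: (4,10) 3 'bbb'

[0, 5, 2, 4, 1, 3, 3, 4, 0, 1, 6, 2, 1, 2, 7, 3, 2, 8, 3]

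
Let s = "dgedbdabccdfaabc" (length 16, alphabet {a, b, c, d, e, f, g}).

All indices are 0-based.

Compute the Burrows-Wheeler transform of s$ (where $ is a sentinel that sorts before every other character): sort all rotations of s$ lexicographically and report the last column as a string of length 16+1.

cfadaadbbcbec$gdd

rank  rotation           last
    0  $dgedbdabccdfaabc  c
    1  aabc$dgedbdabccdf  f
    2  abc$dgedbdabccdfa  a
    3  abccdfaabc$dgedbd  d
    4  bc$dgedbdabccdfaa  a
    5  bccdfaabc$dgedbda  a
    6  bdabccdfaabc$dged  d
    7  c$dgedbdabccdfaab  b
    8  ccdfaabc$dgedbdab  b
    9  cdfaabc$dgedbdabc  c
   10  dabccdfaabc$dgedb  b
   11  dbdabccdfaabc$dge  e
   12  dfaabc$dgedbdabcc  c
   13  dgedbdabccdfaabc$  $
   14  edbdabccdfaabc$dg  g
   15  faabc$dgedbdabccd  d
   16  gedbdabccdfaabc$d  d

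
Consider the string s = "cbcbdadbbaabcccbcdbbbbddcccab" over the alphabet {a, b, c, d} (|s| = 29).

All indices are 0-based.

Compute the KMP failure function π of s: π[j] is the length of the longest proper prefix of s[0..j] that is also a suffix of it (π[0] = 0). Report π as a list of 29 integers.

[0, 0, 1, 2, 0, 0, 0, 0, 0, 0, 0, 0, 1, 1, 1, 2, 3, 0, 0, 0, 0, 0, 0, 0, 1, 1, 1, 0, 0]

π[0] = 0
j=1 s[j]='b': π[1]=0 (border '')
j=2 s[j]='c': π[2]=1 (border 'c')
j=3 s[j]='b': π[3]=2 (border 'cb')
j=4 s[j]='d': k: 2→0; π[4]=0 (border '')
j=5 s[j]='a': π[5]=0 (border '')
j=6 s[j]='d': π[6]=0 (border '')
j=7 s[j]='b': π[7]=0 (border '')
j=8 s[j]='b': π[8]=0 (border '')
j=9 s[j]='a': π[9]=0 (border '')
j=10 s[j]='a': π[10]=0 (border '')
j=11 s[j]='b': π[11]=0 (border '')
j=12 s[j]='c': π[12]=1 (border 'c')
j=13 s[j]='c': k: 1→0; π[13]=1 (border 'c')
j=14 s[j]='c': k: 1→0; π[14]=1 (border 'c')
j=15 s[j]='b': π[15]=2 (border 'cb')
j=16 s[j]='c': π[16]=3 (border 'cbc')
j=17 s[j]='d': k: 3→1→0; π[17]=0 (border '')
j=18 s[j]='b': π[18]=0 (border '')
j=19 s[j]='b': π[19]=0 (border '')
j=20 s[j]='b': π[20]=0 (border '')
j=21 s[j]='b': π[21]=0 (border '')
j=22 s[j]='d': π[22]=0 (border '')
j=23 s[j]='d': π[23]=0 (border '')
j=24 s[j]='c': π[24]=1 (border 'c')
j=25 s[j]='c': k: 1→0; π[25]=1 (border 'c')
j=26 s[j]='c': k: 1→0; π[26]=1 (border 'c')
j=27 s[j]='a': k: 1→0; π[27]=0 (border '')
j=28 s[j]='b': π[28]=0 (border '')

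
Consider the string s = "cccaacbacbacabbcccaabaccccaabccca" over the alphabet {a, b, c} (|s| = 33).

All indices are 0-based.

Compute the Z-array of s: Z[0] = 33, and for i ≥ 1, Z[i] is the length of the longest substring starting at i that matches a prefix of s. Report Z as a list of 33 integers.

[33, 2, 1, 0, 0, 1, 0, 0, 1, 0, 0, 1, 0, 0, 0, 5, 2, 1, 0, 0, 0, 0, 3, 5, 2, 1, 0, 0, 0, 4, 2, 1, 0]

Z[0]=33
i=1: i≥r, start 0; Z[1]=2 scan→box=[1,3)
i=2: min(r-i=1, Z[1]=2)=1; Z[2]=1
i=3: i≥r, start 0; Z[3]=0
i=4: i≥r, start 0; Z[4]=0
i=5: i≥r, start 0; Z[5]=1 scan→box=[5,6)
i=6: i≥r, start 0; Z[6]=0
i=7: i≥r, start 0; Z[7]=0
i=8: i≥r, start 0; Z[8]=1 scan→box=[8,9)
i=9: i≥r, start 0; Z[9]=0
i=10: i≥r, start 0; Z[10]=0
i=11: i≥r, start 0; Z[11]=1 scan→box=[11,12)
i=12: i≥r, start 0; Z[12]=0
i=13: i≥r, start 0; Z[13]=0
i=14: i≥r, start 0; Z[14]=0
i=15: i≥r, start 0; Z[15]=5 scan→box=[15,20)
i=16: min(r-i=4, Z[1]=2)=2; Z[16]=2
i=17: min(r-i=3, Z[2]=1)=1; Z[17]=1
i=18: min(r-i=2, Z[3]=0)=0; Z[18]=0
i=19: min(r-i=1, Z[4]=0)=0; Z[19]=0
i=20: i≥r, start 0; Z[20]=0
i=21: i≥r, start 0; Z[21]=0
i=22: i≥r, start 0; Z[22]=3 scan→box=[22,25)
i=23: min(r-i=2, Z[1]=2)=2; Z[23]=5 scan→box=[23,28)
i=24: min(r-i=4, Z[1]=2)=2; Z[24]=2
i=25: min(r-i=3, Z[2]=1)=1; Z[25]=1
i=26: min(r-i=2, Z[3]=0)=0; Z[26]=0
i=27: min(r-i=1, Z[4]=0)=0; Z[27]=0
i=28: i≥r, start 0; Z[28]=0
i=29: i≥r, start 0; Z[29]=4 scan→box=[29,33)
i=30: min(r-i=3, Z[1]=2)=2; Z[30]=2
i=31: min(r-i=2, Z[2]=1)=1; Z[31]=1
i=32: min(r-i=1, Z[3]=0)=0; Z[32]=0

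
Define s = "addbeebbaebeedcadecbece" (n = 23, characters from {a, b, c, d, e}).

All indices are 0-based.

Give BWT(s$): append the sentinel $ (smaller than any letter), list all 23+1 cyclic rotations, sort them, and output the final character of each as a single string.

e$cbbecdedeedeaaceadbebb

rank  rotation                  last
    0  $addbeebbaebeedcadecbece  e
    1  addbeebbaebeedcadecbece$  $
    2  adecbece$addbeebbaebeedc  c
    3  aebeedcadecbece$addbeebb  b
    4  baebeedcadecbece$addbeeb  b
    5  bbaebeedcadecbece$addbee  e
    6  bece$addbeebbaebeedcadec  c
    7  beebbaebeedcadecbece$add  d
    8  beedcadecbece$addbeebbae  e
    9  cadecbece$addbeebbaebeed  d
   10  cbece$addbeebbaebeedcade  e
   11  ce$addbeebbaebeedcadecbe  e
   12  dbeebbaebeedcadecbece$ad  d
   13  dcadecbece$addbeebbaebee  e
   14  ddbeebbaebeedcadecbece$a  a
   15  decbece$addbeebbaebeedca  a
   16  e$addbeebbaebeedcadecbec  c
   17  ebbaebeedcadecbece$addbe  e
   18  ebeedcadecbece$addbeebba  a
   19  ecbece$addbeebbaebeedcad  d
   20  ece$addbeebbaebeedcadecb  b
   21  edcadecbece$addbeebbaebe  e
   22  eebbaebeedcadecbece$addb  b
   23  eedcadecbece$addbeebbaeb  b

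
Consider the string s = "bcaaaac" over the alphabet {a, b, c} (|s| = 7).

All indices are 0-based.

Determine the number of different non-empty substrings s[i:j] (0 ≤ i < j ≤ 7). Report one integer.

21

rank→(start, suffix):
  0 → (2, 'aaaac')
  1 → (3, 'aaac')
  2 → (4, 'aac')
  3 → (5, 'ac')
  4 → (0, 'bcaaaac')
  5 → (6, 'c')
  6 → (1, 'caaaac')

SA = [2, 3, 4, 5, 0, 6, 1]
[i] adj suffixes → lcp
  [1] 2/3 → 3 ('aaa')
  [2] 3/4 → 2 ('aa')
  [3] 4/5 → 1 ('a')
  [4] 5/0 → 0 ('')
  [5] 0/6 → 0 ('')
  [6] 6/1 → 1 ('c')

n(n+1)/2 = 7·8/2 = 28
Σ LCP = 0 + 3 + 2 + 1 + 0 + 0 + 1 = 7
distinct = 28 − 7 = 21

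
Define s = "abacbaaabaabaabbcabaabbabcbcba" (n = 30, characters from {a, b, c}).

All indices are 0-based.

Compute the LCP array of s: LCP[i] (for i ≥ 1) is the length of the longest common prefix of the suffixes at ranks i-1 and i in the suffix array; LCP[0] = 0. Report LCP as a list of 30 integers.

[0, 1, 2, 6, 3, 4, 1, 5, 6, 3, 2, 3, 2, 1, 0, 2, 3, 4, 5, 2, 2, 1, 2, 1, 2, 3, 0, 1, 3, 2]

sorted suffixes:
  #0 SA[0]=29  'a'
  #1 SA[1]=5  'aaabaabaabbcabaabbabcbcba'
  #2 SA[2]=6  'aabaabaabbcabaabbabcbcba'
  #3 SA[3]=9  'aabaabbcabaabbabcbcba'
  #4 SA[4]=19  'aabbabcbcba'
  #5 SA[5]=12  'aabbcabaabbabcbcba'
  #6 SA[6]=7  'abaabaabbcabaabbabcbcba'
  #7 SA[7]=17  'abaabbabcbcba'
  #8 SA[8]=10  'abaabbcabaabbabcbcba'
  #9 SA[9]=0  'abacbaaabaabaabbcabaabbabcbcba'
  #10 SA[10]=20  'abbabcbcba'
  #11 SA[11]=13  'abbcabaabbabcbcba'
  #12 SA[12]=23  'abcbcba'
  #13 SA[13]=2  'acbaaabaabaabbcabaabbabcbcba'
  #14 SA[14]=28  'ba'
  #15 SA[15]=4  'baaabaabaabbcabaabbabcbcba'
  #16 SA[16]=8  'baabaabbcabaabbabcbcba'
  #17 SA[17]=18  'baabbabcbcba'
  #18 SA[18]=11  'baabbcabaabbabcbcba'
  #19 SA[19]=22  'babcbcba'
  #20 SA[20]=1  'bacbaaabaabaabbcabaabbabcbcba'
  #21 SA[21]=21  'bbabcbcba'
  #22 SA[22]=14  'bbcabaabbabcbcba'
  #23 SA[23]=15  'bcabaabbabcbcba'
  #24 SA[24]=26  'bcba'
  #25 SA[25]=24  'bcbcba'
  #26 SA[26]=16  'cabaabbabcbcba'
  #27 SA[27]=27  'cba'
  #28 SA[28]=3  'cbaaabaabaabbcabaabbabcbcba'
  #29 SA[29]=25  'cbcba'

SA = [29, 5, 6, 9, 19, 12, 7, 17, 10, 0, 20, 13, 23, 2, 28, 4, 8, 18, 11, 22, 1, 21, 14, 15, 26, 24, 16, 27, 3, 25]
[i] adj suffixes → lcp
  [1] 29/5 → 1 ('a')
  [2] 5/6 → 2 ('aa')
  [3] 6/9 → 6 ('aabaab')
  [4] 9/19 → 3 ('aab')
  [5] 19/12 → 4 ('aabb')
  [6] 12/7 → 1 ('a')
  [7] 7/17 → 5 ('abaab')
  [8] 17/10 → 6 ('abaabb')
  [9] 10/0 → 3 ('aba')
  [10] 0/20 → 2 ('ab')
  [11] 20/13 → 3 ('abb')
  [12] 13/23 → 2 ('ab')
  [13] 23/2 → 1 ('a')
  [14] 2/28 → 0 ('')
  [15] 28/4 → 2 ('ba')
  [16] 4/8 → 3 ('baa')
  [17] 8/18 → 4 ('baab')
  [18] 18/11 → 5 ('baabb')
  [19] 11/22 → 2 ('ba')
  [20] 22/1 → 2 ('ba')
  [21] 1/21 → 1 ('b')
  [22] 21/14 → 2 ('bb')
  [23] 14/15 → 1 ('b')
  [24] 15/26 → 2 ('bc')
  [25] 26/24 → 3 ('bcb')
  [26] 24/16 → 0 ('')
  [27] 16/27 → 1 ('c')
  [28] 27/3 → 3 ('cba')
  [29] 3/25 → 2 ('cb')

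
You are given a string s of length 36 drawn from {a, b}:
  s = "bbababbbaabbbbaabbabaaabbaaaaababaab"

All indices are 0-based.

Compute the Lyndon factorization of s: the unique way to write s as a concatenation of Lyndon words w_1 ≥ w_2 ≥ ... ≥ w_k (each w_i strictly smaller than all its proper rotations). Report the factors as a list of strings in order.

emit factor 1: 'b' (i=0, period=1)
emit factor 2: 'b' (i=1, period=1)
emit factor 3: 'ababbb' (i=2, period=6)
emit factor 4: 'aabbbb' (i=8, period=6)
emit factor 5: 'aabbab' (i=14, period=6)
emit factor 6: 'aaabb' (i=20, period=5)
emit factor 7: 'aaaaababaab' (i=25, period=11)

["b", "b", "ababbb", "aabbbb", "aabbab", "aaabb", "aaaaababaab"]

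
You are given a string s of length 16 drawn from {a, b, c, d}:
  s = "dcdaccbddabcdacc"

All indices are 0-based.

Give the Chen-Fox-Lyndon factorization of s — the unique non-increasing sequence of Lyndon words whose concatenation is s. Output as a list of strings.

["d", "cd", "accbdd", "abcdacc"]

emit factor 1: 'd' (i=0, period=1)
emit factor 2: 'cd' (i=1, period=2)
emit factor 3: 'accbdd' (i=3, period=6)
emit factor 4: 'abcdacc' (i=9, period=7)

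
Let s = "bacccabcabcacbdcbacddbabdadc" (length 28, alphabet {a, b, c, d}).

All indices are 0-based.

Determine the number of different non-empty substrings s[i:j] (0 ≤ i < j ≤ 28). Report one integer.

rank | idx | suffix
   0 |   5 | abcabcacbdcbacddbabdadc
   1 |   8 | abcacbdcbacddbabdadc
   2 |  22 | abdadc
   3 |  11 | acbdcbacddbabdadc
   4 |   1 | acccabcabcacbdcbacddbabdadc
   5 |  17 | acddbabdadc
   6 |  25 | adc
   7 |  21 | babdadc
   8 |   0 | bacccabcabcacbdcbacddbabdadc
   9 |  16 | bacddbabdadc
  10 |   6 | bcabcacbdcbacddbabdadc
  11 |   9 | bcacbdcbacddbabdadc
  12 |  23 | bdadc
  13 |  13 | bdcbacddbabdadc
  14 |  27 | c
  15 |   4 | cabcabcacbdcbacddbabdadc
  16 |   7 | cabcacbdcbacddbabdadc
  17 |  10 | cacbdcbacddbabdadc
  18 |  15 | cbacddbabdadc
  19 |  12 | cbdcbacddbabdadc
  20 |   3 | ccabcabcacbdcbacddbabdadc
  21 |   2 | cccabcabcacbdcbacddbabdadc
  22 |  18 | cddbabdadc
  23 |  24 | dadc
  24 |  20 | dbabdadc
  25 |  26 | dc
  26 |  14 | dcbacddbabdadc
  27 |  19 | ddbabdadc

SA = [5, 8, 22, 11, 1, 17, 25, 21, 0, 16, 6, 9, 23, 13, 27, 4, 7, 10, 15, 12, 3, 2, 18, 24, 20, 26, 14, 19]
i: (SA[i-1],SA[i]) lcp shared
  1: (5,8) 4 'abca'
  2: (8,22) 2 'ab'
  3: (22,11) 1 'a'
  4: (11,1) 2 'ac'
  5: (1,17) 2 'ac'
  6: (17,25) 1 'a'
  7: (25,21) 0 ''
  8: (21,0) 2 'ba'
  9: (0,16) 3 'bac'
  10: (16,6) 1 'b'
  11: (6,9) 3 'bca'
  12: (9,23) 1 'b'
  13: (23,13) 2 'bd'
  14: (13,27) 0 ''
  15: (27,4) 1 'c'
  16: (4,7) 5 'cabca'
  17: (7,10) 2 'ca'
  18: (10,15) 1 'c'
  19: (15,12) 2 'cb'
  20: (12,3) 1 'c'
  21: (3,2) 2 'cc'
  22: (2,18) 1 'c'
  23: (18,24) 0 ''
  24: (24,20) 1 'd'
  25: (20,26) 1 'd'
  26: (26,14) 2 'dc'
  27: (14,19) 1 'd'

n(n+1)/2 = 28·29/2 = 406
Σ LCP = 0 + 4 + 2 + 1 + 2 + 2 + 1 + 0 + 2 + 3 + 1 + 3 + 1 + 2 + 0 + 1 + 5 + 2 + 1 + 2 + 1 + 2 + 1 + 0 + 1 + 1 + 2 + 1 = 44
distinct = 406 − 44 = 362

362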